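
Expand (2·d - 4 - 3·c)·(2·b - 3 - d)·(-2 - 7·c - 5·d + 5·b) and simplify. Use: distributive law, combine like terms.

22·b·d + 17·b·c·d - 30·b·d^2 + 20·b^2·d - 56·d - 37·c·d + 14·d^2 - c·d^2 + 10·d^3 + 76·b + 113·b·c - 40·b^2 - 24 - 102·c + 42·b·c^2 - 30·b^2·c - 63·c^2 - 21·c^2·d

(2·d - 4 - 3·c)·(2·b - 3 - d)·(-2 - 7·c - 5·d + 5·b)
= (4·b·d - 6·d - 2·d^2 - 8·b + 12 + 4·d - 6·b·c + 9·c + 3·c·d)·(-2 - 7·c - 5·d + 5·b)    [distributive law]
= (4·b·d - 2·d - 2·d^2 - 8·b + 12 - 6·b·c + 9·c + 3·c·d)·(-2 - 7·c - 5·d + 5·b)    [combine like terms]
= -8·b·d - 28·b·c·d - 20·b·d^2 + 20·b^2·d + 4·d + 14·c·d + 10·d^2 - 10·b·d + 4·d^2 + 14·c·d^2 + 10·d^3 - 10·b·d^2 + 16·b + 56·b·c + 40·b·d - 40·b^2 - 24 - 84·c - 60·d + 60·b + 12·b·c + 42·b·c^2 + 30·b·c·d - 30·b^2·c - 18·c - 63·c^2 - 45·c·d + 45·b·c - 6·c·d - 21·c^2·d - 15·c·d^2 + 15·b·c·d    [distributive law]
= 22·b·d + 17·b·c·d - 30·b·d^2 + 20·b^2·d - 56·d - 37·c·d + 14·d^2 - c·d^2 + 10·d^3 + 76·b + 113·b·c - 40·b^2 - 24 - 102·c + 42·b·c^2 - 30·b^2·c - 63·c^2 - 21·c^2·d    [combine like terms]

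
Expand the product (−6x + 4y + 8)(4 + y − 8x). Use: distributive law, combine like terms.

−88x − 38xy + 48x^2 + 24y + 4y^2 + 32

(−6x + 4y + 8)(4 + y − 8x)
= −24x − 6xy + 48x^2 + 16y + 4y^2 − 32xy + 32 + 8y − 64x    [distributive law]
= −88x − 38xy + 48x^2 + 24y + 4y^2 + 32    [combine like terms]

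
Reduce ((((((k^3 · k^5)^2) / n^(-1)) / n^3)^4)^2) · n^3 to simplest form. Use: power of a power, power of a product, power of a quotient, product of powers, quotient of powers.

((((((k^3 · k^5)^2) / n^(-1)) / n^3)^4)^2) · n^3
= (((((k^3 · k^5)^2) / n^(-1)) / n^3)^8) · n^3    [power of a power]
= (((((k^3 · k^5)^2) / n^(-1))^8) / ((n^3)^8)) · n^3    [power of a quotient]
= (((((k^3 · k^5)^2)^8) / ((n^(-1))^8)) / ((n^3)^8)) · n^3    [power of a quotient]
= ((((k^3 · k^5)^16) / ((n^(-1))^8)) / ((n^3)^8)) · n^3    [power of a power]
= (((((k^3)^16) · ((k^5)^16)) / ((n^(-1))^8)) / ((n^3)^8)) · n^3    [power of a product]
= (((k^48 · ((k^5)^16)) / ((n^(-1))^8)) / ((n^3)^8)) · n^3    [power of a power]
= (((k^48 · k^80) / ((n^(-1))^8)) / ((n^3)^8)) · n^3    [power of a power]
= ((k^128 / ((n^(-1))^8)) / ((n^3)^8)) · n^3    [product of powers]
= ((k^128 / n^(-8)) / ((n^3)^8)) · n^3    [power of a power]
= ((k^128 / n^(-8)) / n^24) · n^3    [power of a power]
= k^128·n^(-13)    [quotient of powers; product of powers]

k^128·n^(-13)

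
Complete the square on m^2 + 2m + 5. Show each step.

(m + 1)^2 + 4

m^2 + 2m + 5
= m^2 + 2m + 1 - 1 + 5    [add and subtract 1]
= (m + 1)^2 - 1 + 5    [perfect-square identity]
= (m + 1)^2 + 4    [combine constants]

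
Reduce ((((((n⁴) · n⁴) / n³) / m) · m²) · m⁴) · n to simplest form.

((((((n⁴) · n⁴) / n³) / m) · m²) · m⁴) · n
= ((((n⁸ / n³) / m) · m²) · m⁴) · n    [product of powers]
= (((n⁵ / m) · m²) · m⁴) · n    [quotient of powers]
= m⁵·n⁶    [quotient of powers; product of powers]

m⁵·n⁶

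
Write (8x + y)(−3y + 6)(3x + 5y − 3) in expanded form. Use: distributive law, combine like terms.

−72x²y − 129xy² + 330xy + 144x² − 144x − 15y³ + 39y² − 18y

(8x + y)(−3y + 6)(3x + 5y − 3)
= (−24xy + 48x − 3y² + 6y)(3x + 5y − 3)    [distributive law]
= −72x²y − 120xy² + 72xy + 144x² + 240xy − 144x − 9xy² − 15y³ + 9y² + 18xy + 30y² − 18y    [distributive law]
= −72x²y − 129xy² + 330xy + 144x² − 144x − 15y³ + 39y² − 18y    [combine like terms]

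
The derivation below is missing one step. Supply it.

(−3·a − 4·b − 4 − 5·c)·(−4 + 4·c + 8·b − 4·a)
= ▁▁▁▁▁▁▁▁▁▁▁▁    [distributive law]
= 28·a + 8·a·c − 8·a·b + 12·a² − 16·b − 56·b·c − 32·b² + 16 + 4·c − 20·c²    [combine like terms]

Applying distributive law to the line above:

12·a − 12·a·c − 24·a·b + 12·a² + 16·b − 16·b·c − 32·b² + 16·a·b + 16 − 16·c − 32·b + 16·a + 20·c − 20·c² − 40·b·c + 20·a·c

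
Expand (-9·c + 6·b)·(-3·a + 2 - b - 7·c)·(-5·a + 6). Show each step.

-135·a^2·c + 252·a·c - 108·c + 165·a·b·c - 198·b·c - 315·a·c^2 + 378·c^2 + 90·a^2·b - 168·a·b + 72·b + 30·a·b^2 - 36·b^2

(-9·c + 6·b)·(-3·a + 2 - b - 7·c)·(-5·a + 6)
= (27·a·c - 18·c + 9·b·c + 63·c^2 - 18·a·b + 12·b - 6·b^2 - 42·b·c)·(-5·a + 6)    [distributive law]
= (27·a·c - 18·c - 33·b·c + 63·c^2 - 18·a·b + 12·b - 6·b^2)·(-5·a + 6)    [combine like terms]
= -135·a^2·c + 162·a·c + 90·a·c - 108·c + 165·a·b·c - 198·b·c - 315·a·c^2 + 378·c^2 + 90·a^2·b - 108·a·b - 60·a·b + 72·b + 30·a·b^2 - 36·b^2    [distributive law]
= -135·a^2·c + 252·a·c - 108·c + 165·a·b·c - 198·b·c - 315·a·c^2 + 378·c^2 + 90·a^2·b - 168·a·b + 72·b + 30·a·b^2 - 36·b^2    [combine like terms]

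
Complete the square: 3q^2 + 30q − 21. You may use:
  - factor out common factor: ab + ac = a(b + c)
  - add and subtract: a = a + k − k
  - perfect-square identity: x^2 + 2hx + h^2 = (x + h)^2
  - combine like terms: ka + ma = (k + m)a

3(q + 5)^2 − 96

3q^2 + 30q − 21
= 3(q^2 + 10q) − 21    [factor out 3 from the q-terms]
= 3(q^2 + 10q + 25 − 25) − 21    [add and subtract 25 inside the bracket]
= 3(q + 5)^2 − 75 − 21    [perfect-square identity]
= 3(q + 5)^2 − 96    [combine constants]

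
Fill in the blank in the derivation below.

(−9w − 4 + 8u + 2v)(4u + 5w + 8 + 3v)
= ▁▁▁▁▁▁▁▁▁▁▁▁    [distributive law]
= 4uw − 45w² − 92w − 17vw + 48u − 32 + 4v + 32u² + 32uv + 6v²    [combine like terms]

Applying distributive law to the line above:

−36uw − 45w² − 72w − 27vw − 16u − 20w − 32 − 12v + 32u² + 40uw + 64u + 24uv + 8uv + 10vw + 16v + 6v²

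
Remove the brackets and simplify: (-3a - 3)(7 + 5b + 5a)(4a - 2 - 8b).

-114a^2 - 12a + 258ab + 60a^2b + 120ab^2 - 60a^3 + 42 + 198b + 120b^2

(-3a - 3)(7 + 5b + 5a)(4a - 2 - 8b)
= (-21a - 15ab - 15a^2 - 21 - 15b - 15a)(4a - 2 - 8b)    [distributive law]
= (-36a - 15ab - 15a^2 - 21 - 15b)(4a - 2 - 8b)    [combine like terms]
= -144a^2 + 72a + 288ab - 60a^2b + 30ab + 120ab^2 - 60a^3 + 30a^2 + 120a^2b - 84a + 42 + 168b - 60ab + 30b + 120b^2    [distributive law]
= -114a^2 - 12a + 258ab + 60a^2b + 120ab^2 - 60a^3 + 42 + 198b + 120b^2    [combine like terms]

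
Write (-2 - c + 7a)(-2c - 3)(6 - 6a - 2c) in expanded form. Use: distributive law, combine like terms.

(-2 - c + 7a)(-2c - 3)(6 - 6a - 2c)
= (4c + 6 + 2c^2 + 3c - 14ac - 21a)(6 - 6a - 2c)    [distributive law]
= (7c + 6 + 2c^2 - 14ac - 21a)(6 - 6a - 2c)    [combine like terms]
= 42c - 42ac - 14c^2 + 36 - 36a - 12c + 12c^2 - 12ac^2 - 4c^3 - 84ac + 84a^2c + 28ac^2 - 126a + 126a^2 + 42ac    [distributive law]
= 30c - 84ac - 2c^2 + 36 - 162a + 16ac^2 - 4c^3 + 84a^2c + 126a^2    [combine like terms]

30c - 84ac - 2c^2 + 36 - 162a + 16ac^2 - 4c^3 + 84a^2c + 126a^2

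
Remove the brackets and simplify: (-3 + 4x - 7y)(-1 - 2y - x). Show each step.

(-3 + 4x - 7y)(-1 - 2y - x)
= 3 + 6y + 3x - 4x - 8xy - 4x² + 7y + 14y² + 7xy    [distributive law]
= 3 + 13y - x - xy - 4x² + 14y²    [combine like terms]

3 + 13y - x - xy - 4x² + 14y²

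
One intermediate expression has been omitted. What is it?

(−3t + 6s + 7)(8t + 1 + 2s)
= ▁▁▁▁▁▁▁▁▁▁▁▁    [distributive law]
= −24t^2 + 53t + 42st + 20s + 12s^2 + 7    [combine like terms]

Applying distributive law to the line above:

−24t^2 − 3t − 6st + 48st + 6s + 12s^2 + 56t + 7 + 14s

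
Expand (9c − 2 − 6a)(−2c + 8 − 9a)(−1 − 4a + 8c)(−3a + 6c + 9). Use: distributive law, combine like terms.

−9048ac^2 + 2460c^3 + 4410c^2 + 5688a^2c^2 − 2448ac^3 − 864c^4 − 3099ac − 1740c + 8193a^2c − 3420a^3c + 798a + 144 + 312a^2 − 2142a^3 + 648a^4

(9c − 2 − 6a)(−2c + 8 − 9a)(−1 − 4a + 8c)(−3a + 6c + 9)
= (−18c^2 + 72c − 81ac + 4c − 16 + 18a + 12ac − 48a + 54a^2)(−1 − 4a + 8c)(−3a + 6c + 9)    [distributive law]
= (−18c^2 + 76c − 69ac − 16 − 30a + 54a^2)(−1 − 4a + 8c)(−3a + 6c + 9)    [combine like terms]
= (18c^2 + 72ac^2 − 144c^3 − 76c − 304ac + 608c^2 + 69ac + 276a^2c − 552ac^2 + 16 + 64a − 128c + 30a + 120a^2 − 240ac − 54a^2 − 216a^3 + 432a^2c)(−3a + 6c + 9)    [distributive law]
= (626c^2 − 480ac^2 − 144c^3 − 204c − 475ac + 708a^2c + 16 + 94a + 66a^2 − 216a^3)(−3a + 6c + 9)    [combine like terms]
= −1878ac^2 + 3756c^3 + 5634c^2 + 1440a^2c^2 − 2880ac^3 − 4320ac^2 + 432ac^3 − 864c^4 − 1296c^3 + 612ac − 1224c^2 − 1836c + 1425a^2c − 2850ac^2 − 4275ac − 2124a^3c + 4248a^2c^2 + 6372a^2c − 48a + 96c + 144 − 282a^2 + 564ac + 846a − 198a^3 + 396a^2c + 594a^2 + 648a^4 − 1296a^3c − 1944a^3    [distributive law]
= −9048ac^2 + 2460c^3 + 4410c^2 + 5688a^2c^2 − 2448ac^3 − 864c^4 − 3099ac − 1740c + 8193a^2c − 3420a^3c + 798a + 144 + 312a^2 − 2142a^3 + 648a^4    [combine like terms]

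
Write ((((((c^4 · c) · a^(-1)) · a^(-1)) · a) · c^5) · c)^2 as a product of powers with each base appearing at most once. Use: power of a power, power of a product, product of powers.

a^(-2)·c^22

((((((c^4 · c) · a^(-1)) · a^(-1)) · a) · c^5) · c)^2
= ((((((c^4 · c) · a^(-1)) · a^(-1)) · a) · c^5)^2) · (c^2)    [power of a product]
= ((((((c^4 · c) · a^(-1)) · a^(-1)) · a)^2) · ((c^5)^2)) · (c^2)    [power of a product]
= ((((((c^4 · c) · a^(-1)) · a^(-1))^2) · (a^2)) · ((c^5)^2)) · (c^2)    [power of a product]
= ((((((c^4 · c) · a^(-1))^2) · ((a^(-1))^2)) · (a^2)) · ((c^5)^2)) · (c^2)    [power of a product]
= ((((((c^4 · c)^2) · ((a^(-1))^2)) · ((a^(-1))^2)) · (a^2)) · ((c^5)^2)) · (c^2)    [power of a product]
= (((((((c^4)^2) · (c^2)) · ((a^(-1))^2)) · ((a^(-1))^2)) · (a^2)) · ((c^5)^2)) · (c^2)    [power of a product]
= (((((c^8 · (c^2)) · ((a^(-1))^2)) · ((a^(-1))^2)) · (a^2)) · ((c^5)^2)) · (c^2)    [power of a power]
= ((((c^10 · ((a^(-1))^2)) · ((a^(-1))^2)) · (a^2)) · ((c^5)^2)) · (c^2)    [product of powers]
= ((((c^10 · a^(-2)) · ((a^(-1))^2)) · (a^2)) · ((c^5)^2)) · (c^2)    [power of a power]
= ((((c^10 · a^(-2)) · a^(-2)) · (a^2)) · ((c^5)^2)) · (c^2)    [power of a power]
= ((((c^10 · a^(-2)) · a^(-2)) · a^2) · c^10) · (c^2)    [power of a power]
= a^(-2)·c^22    [product of powers]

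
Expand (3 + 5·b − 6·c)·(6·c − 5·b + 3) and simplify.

9 + 60·b·c − 25·b^2 − 36·c^2

(3 + 5·b − 6·c)·(6·c − 5·b + 3)
= 18·c − 15·b + 9 + 30·b·c − 25·b^2 + 15·b − 36·c^2 + 30·b·c − 18·c    [distributive law]
= 9 + 60·b·c − 25·b^2 − 36·c^2    [combine like terms]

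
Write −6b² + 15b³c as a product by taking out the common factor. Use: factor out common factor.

−6b² + 15b³c
= 3(−2b² + 5b³c)    [factor out 3]
= 3b²(−2 + 5bc)    [factor out b²]

3b²(−2 + 5bc)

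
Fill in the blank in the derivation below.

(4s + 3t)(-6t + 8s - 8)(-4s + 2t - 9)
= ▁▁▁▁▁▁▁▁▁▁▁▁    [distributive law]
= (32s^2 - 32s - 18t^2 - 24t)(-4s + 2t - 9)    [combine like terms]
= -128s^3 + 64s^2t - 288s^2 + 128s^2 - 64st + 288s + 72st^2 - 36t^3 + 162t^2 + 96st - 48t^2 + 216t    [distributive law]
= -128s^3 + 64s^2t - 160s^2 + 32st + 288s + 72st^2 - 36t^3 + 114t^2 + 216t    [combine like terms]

By distributive law:

(-24st + 32s^2 - 32s - 18t^2 + 24st - 24t)(-4s + 2t - 9)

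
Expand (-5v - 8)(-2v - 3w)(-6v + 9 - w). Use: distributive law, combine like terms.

(-5v - 8)(-2v - 3w)(-6v + 9 - w)
= (10v^2 + 15vw + 16v + 24w)(-6v + 9 - w)    [distributive law]
= -60v^3 + 90v^2 - 10v^2w - 90v^2w + 135vw - 15vw^2 - 96v^2 + 144v - 16vw - 144vw + 216w - 24w^2    [distributive law]
= -60v^3 - 6v^2 - 100v^2w - 25vw - 15vw^2 + 144v + 216w - 24w^2    [combine like terms]

-60v^3 - 6v^2 - 100v^2w - 25vw - 15vw^2 + 144v + 216w - 24w^2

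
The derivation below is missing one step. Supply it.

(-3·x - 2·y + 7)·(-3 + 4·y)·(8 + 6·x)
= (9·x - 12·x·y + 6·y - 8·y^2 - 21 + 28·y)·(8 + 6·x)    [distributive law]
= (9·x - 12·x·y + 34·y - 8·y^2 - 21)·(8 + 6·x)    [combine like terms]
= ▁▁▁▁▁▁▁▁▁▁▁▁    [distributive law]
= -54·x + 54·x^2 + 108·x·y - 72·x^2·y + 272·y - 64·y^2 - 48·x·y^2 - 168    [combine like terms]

After distributive law, the bracketed line is:

72·x + 54·x^2 - 96·x·y - 72·x^2·y + 272·y + 204·x·y - 64·y^2 - 48·x·y^2 - 168 - 126·x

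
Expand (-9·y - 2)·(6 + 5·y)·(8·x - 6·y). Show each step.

(-9·y - 2)·(6 + 5·y)·(8·x - 6·y)
= (-54·y - 45·y^2 - 12 - 10·y)·(8·x - 6·y)    [distributive law]
= (-64·y - 45·y^2 - 12)·(8·x - 6·y)    [combine like terms]
= -512·x·y + 384·y^2 - 360·x·y^2 + 270·y^3 - 96·x + 72·y    [distributive law]

-512·x·y + 384·y^2 - 360·x·y^2 + 270·y^3 - 96·x + 72·y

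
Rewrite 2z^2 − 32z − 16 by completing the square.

2(z − 8)^2 − 144

2z^2 − 32z − 16
= 2(z^2 − 16z) − 16    [factor out 2 from the z-terms]
= 2(z^2 − 16z + 64 − 64) − 16    [add and subtract 64 inside the bracket]
= 2(z − 8)^2 − 128 − 16    [perfect-square identity]
= 2(z − 8)^2 − 144    [combine constants]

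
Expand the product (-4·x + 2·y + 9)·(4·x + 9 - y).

(-4·x + 2·y + 9)·(4·x + 9 - y)
= -16·x^2 - 36·x + 4·x·y + 8·x·y + 18·y - 2·y^2 + 36·x + 81 - 9·y    [distributive law]
= -16·x^2 + 12·x·y + 9·y - 2·y^2 + 81    [combine like terms]

-16·x^2 + 12·x·y + 9·y - 2·y^2 + 81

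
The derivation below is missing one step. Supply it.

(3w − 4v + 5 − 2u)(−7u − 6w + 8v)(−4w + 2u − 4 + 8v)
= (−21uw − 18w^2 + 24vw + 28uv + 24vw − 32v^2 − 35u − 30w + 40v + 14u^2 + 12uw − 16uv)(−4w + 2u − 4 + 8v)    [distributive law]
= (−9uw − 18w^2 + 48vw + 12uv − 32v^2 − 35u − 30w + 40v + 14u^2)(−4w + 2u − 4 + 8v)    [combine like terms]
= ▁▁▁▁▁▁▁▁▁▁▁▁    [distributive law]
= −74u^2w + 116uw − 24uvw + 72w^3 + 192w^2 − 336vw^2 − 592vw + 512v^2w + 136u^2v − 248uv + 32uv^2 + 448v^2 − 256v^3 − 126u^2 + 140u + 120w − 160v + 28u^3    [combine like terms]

Applying distributive law to the line above:

36uw^2 − 18u^2w + 36uw − 72uvw + 72w^3 − 36uw^2 + 72w^2 − 144vw^2 − 192vw^2 + 96uvw − 192vw + 384v^2w − 48uvw + 24u^2v − 48uv + 96uv^2 + 128v^2w − 64uv^2 + 128v^2 − 256v^3 + 140uw − 70u^2 + 140u − 280uv + 120w^2 − 60uw + 120w − 240vw − 160vw + 80uv − 160v + 320v^2 − 56u^2w + 28u^3 − 56u^2 + 112u^2v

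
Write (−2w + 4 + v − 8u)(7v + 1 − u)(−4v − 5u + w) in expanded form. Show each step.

63v²w + 5uvw − 14vw² + 37vw − 2uw − 2w² − 2u²w + 2uw² − 116v² − 97uv − 16v − 20u + 4w + 60u² − 28v³ + 193uv² + 253u²v − 40u³

(−2w + 4 + v − 8u)(7v + 1 − u)(−4v − 5u + w)
= (−14vw − 2w + 2uw + 28v + 4 − 4u + 7v² + v − uv − 56uv − 8u + 8u²)(−4v − 5u + w)    [distributive law]
= (−14vw − 2w + 2uw + 29v + 4 − 12u + 7v² − 57uv + 8u²)(−4v − 5u + w)    [combine like terms]
= 56v²w + 70uvw − 14vw² + 8vw + 10uw − 2w² − 8uvw − 10u²w + 2uw² − 116v² − 145uv + 29vw − 16v − 20u + 4w + 48uv + 60u² − 12uw − 28v³ − 35uv² + 7v²w + 228uv² + 285u²v − 57uvw − 32u²v − 40u³ + 8u²w    [distributive law]
= 63v²w + 5uvw − 14vw² + 37vw − 2uw − 2w² − 2u²w + 2uw² − 116v² − 97uv − 16v − 20u + 4w + 60u² − 28v³ + 193uv² + 253u²v − 40u³    [combine like terms]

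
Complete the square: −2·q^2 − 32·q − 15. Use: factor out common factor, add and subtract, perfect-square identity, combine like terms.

−2(q + 8)^2 + 113

−2·q^2 − 32·q − 15
= −2(q^2 + 16·q) − 15    [factor out -2 from the q-terms]
= −2(q^2 + 16·q + 64 − 64) − 15    [add and subtract 64 inside the bracket]
= −2(q + 8)^2 + 128 − 15    [perfect-square identity]
= −2(q + 8)^2 + 113    [combine constants]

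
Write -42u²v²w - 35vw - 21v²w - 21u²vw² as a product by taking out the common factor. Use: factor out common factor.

7vw(-6u²v - 5 - 3v - 3u²w)

-42u²v²w - 35vw - 21v²w - 21u²vw²
= 7(-6u²v²w - 5vw - 3v²w - 3u²vw²)    [factor out 7]
= 7vw(-6u²v - 5 - 3v - 3u²w)    [factor out vw]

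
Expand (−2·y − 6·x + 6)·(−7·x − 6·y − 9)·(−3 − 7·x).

(−2·y − 6·x + 6)·(−7·x − 6·y − 9)·(−3 − 7·x)
= (14·x·y + 12·y² + 18·y + 42·x² + 36·x·y + 54·x − 42·x − 36·y − 54)·(−3 − 7·x)    [distributive law]
= (50·x·y + 12·y² − 18·y + 42·x² + 12·x − 54)·(−3 − 7·x)    [combine like terms]
= −150·x·y − 350·x²·y − 36·y² − 84·x·y² + 54·y + 126·x·y − 126·x² − 294·x³ − 36·x − 84·x² + 162 + 378·x    [distributive law]
= −24·x·y − 350·x²·y − 36·y² − 84·x·y² + 54·y − 210·x² − 294·x³ + 342·x + 162    [combine like terms]

−24·x·y − 350·x²·y − 36·y² − 84·x·y² + 54·y − 210·x² − 294·x³ + 342·x + 162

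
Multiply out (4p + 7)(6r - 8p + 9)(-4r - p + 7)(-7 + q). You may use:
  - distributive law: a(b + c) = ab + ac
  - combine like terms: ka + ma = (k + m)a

672pr^2 - 96pqr^2 - 728p^2r + 104p^2qr - 1442pr + 206pqr - 224p^3 + 32p^3q + 1428p^2 - 204p^2q + 1421p - 203pq + 1176r^2 - 168qr^2 - 294r + 42qr - 3087 + 441q

(4p + 7)(6r - 8p + 9)(-4r - p + 7)(-7 + q)
= (24pr - 32p^2 + 36p + 42r - 56p + 63)(-4r - p + 7)(-7 + q)    [distributive law]
= (24pr - 32p^2 - 20p + 42r + 63)(-4r - p + 7)(-7 + q)    [combine like terms]
= (-96pr^2 - 24p^2r + 168pr + 128p^2r + 32p^3 - 224p^2 + 80pr + 20p^2 - 140p - 168r^2 - 42pr + 294r - 252r - 63p + 441)(-7 + q)    [distributive law]
= (-96pr^2 + 104p^2r + 206pr + 32p^3 - 204p^2 - 203p - 168r^2 + 42r + 441)(-7 + q)    [combine like terms]
= 672pr^2 - 96pqr^2 - 728p^2r + 104p^2qr - 1442pr + 206pqr - 224p^3 + 32p^3q + 1428p^2 - 204p^2q + 1421p - 203pq + 1176r^2 - 168qr^2 - 294r + 42qr - 3087 + 441q    [distributive law]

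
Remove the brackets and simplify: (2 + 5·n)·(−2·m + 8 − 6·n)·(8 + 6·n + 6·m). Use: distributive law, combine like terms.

(2 + 5·n)·(−2·m + 8 − 6·n)·(8 + 6·n + 6·m)
= (−4·m + 16 − 12·n − 10·m·n + 40·n − 30·n^2)·(8 + 6·n + 6·m)    [distributive law]
= (−4·m + 16 + 28·n − 10·m·n − 30·n^2)·(8 + 6·n + 6·m)    [combine like terms]
= −32·m − 24·m·n − 24·m^2 + 128 + 96·n + 96·m + 224·n + 168·n^2 + 168·m·n − 80·m·n − 60·m·n^2 − 60·m^2·n − 240·n^2 − 180·n^3 − 180·m·n^2    [distributive law]
= 64·m + 64·m·n − 24·m^2 + 128 + 320·n − 72·n^2 − 240·m·n^2 − 60·m^2·n − 180·n^3    [combine like terms]

64·m + 64·m·n − 24·m^2 + 128 + 320·n − 72·n^2 − 240·m·n^2 − 60·m^2·n − 180·n^3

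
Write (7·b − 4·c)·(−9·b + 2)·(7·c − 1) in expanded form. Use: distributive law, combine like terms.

(7·b − 4·c)·(−9·b + 2)·(7·c − 1)
= (−63·b² + 14·b + 36·b·c − 8·c)·(7·c − 1)    [distributive law]
= −441·b²·c + 63·b² + 98·b·c − 14·b + 252·b·c² − 36·b·c − 56·c² + 8·c    [distributive law]
= −441·b²·c + 63·b² + 62·b·c − 14·b + 252·b·c² − 56·c² + 8·c    [combine like terms]

−441·b²·c + 63·b² + 62·b·c − 14·b + 252·b·c² − 56·c² + 8·c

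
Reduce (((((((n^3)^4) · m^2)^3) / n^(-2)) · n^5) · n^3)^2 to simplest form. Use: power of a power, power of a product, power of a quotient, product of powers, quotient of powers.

(((((((n^3)^4) · m^2)^3) / n^(-2)) · n^5) · n^3)^2
= (((((((n^3)^4) · m^2)^3) / n^(-2)) · n^5)^2) · ((n^3)^2)    [power of a product]
= (((((((n^3)^4) · m^2)^3) / n^(-2))^2) · ((n^5)^2)) · ((n^3)^2)    [power of a product]
= (((((((n^3)^4) · m^2)^3)^2) / ((n^(-2))^2)) · ((n^5)^2)) · ((n^3)^2)    [power of a quotient]
= ((((((n^3)^4) · m^2)^6) / ((n^(-2))^2)) · ((n^5)^2)) · ((n^3)^2)    [power of a power]
= ((((((n^3)^4)^6) · ((m^2)^6)) / ((n^(-2))^2)) · ((n^5)^2)) · ((n^3)^2)    [power of a product]
= (((((n^3)^24) · ((m^2)^6)) / ((n^(-2))^2)) · ((n^5)^2)) · ((n^3)^2)    [power of a power]
= (((n^72 · ((m^2)^6)) / ((n^(-2))^2)) · ((n^5)^2)) · ((n^3)^2)    [power of a power]
= (((n^72 · m^12) / ((n^(-2))^2)) · ((n^5)^2)) · ((n^3)^2)    [power of a power]
= (((n^72 · m^12) / n^(-4)) · ((n^5)^2)) · ((n^3)^2)    [power of a power]
= (((n^72 · m^12) / n^(-4)) · n^10) · ((n^3)^2)    [power of a power]
= (((n^72 · m^12) / n^(-4)) · n^10) · n^6    [power of a power]
= m^12n^92    [quotient of powers; product of powers]

m^12n^92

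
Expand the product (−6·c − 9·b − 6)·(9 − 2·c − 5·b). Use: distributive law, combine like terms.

−42·c + 12·c^2 + 48·b·c − 51·b + 45·b^2 − 54

(−6·c − 9·b − 6)·(9 − 2·c − 5·b)
= −54·c + 12·c^2 + 30·b·c − 81·b + 18·b·c + 45·b^2 − 54 + 12·c + 30·b    [distributive law]
= −42·c + 12·c^2 + 48·b·c − 51·b + 45·b^2 − 54    [combine like terms]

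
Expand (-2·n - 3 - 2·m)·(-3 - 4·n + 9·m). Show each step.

18·n + 8·n^2 - 10·m·n + 9 - 21·m - 18·m^2

(-2·n - 3 - 2·m)·(-3 - 4·n + 9·m)
= 6·n + 8·n^2 - 18·m·n + 9 + 12·n - 27·m + 6·m + 8·m·n - 18·m^2    [distributive law]
= 18·n + 8·n^2 - 10·m·n + 9 - 21·m - 18·m^2    [combine like terms]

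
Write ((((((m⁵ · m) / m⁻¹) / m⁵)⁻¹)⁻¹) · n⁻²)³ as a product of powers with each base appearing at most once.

((((((m⁵ · m) / m⁻¹) / m⁵)⁻¹)⁻¹) · n⁻²)³
= ((((((m⁵ · m) / m⁻¹) / m⁵)⁻¹)⁻¹)³) · ((n⁻²)³)    [power of a product]
= (((((m⁵ · m) / m⁻¹) / m⁵)⁻¹)⁻³) · ((n⁻²)³)    [power of a power]
= ((((m⁵ · m) / m⁻¹) / m⁵)³) · ((n⁻²)³)    [power of a power]
= ((((m⁵ · m) / m⁻¹)³) / ((m⁵)³)) · ((n⁻²)³)    [power of a quotient]
= ((((m⁵ · m)³) / ((m⁻¹)³)) / ((m⁵)³)) · ((n⁻²)³)    [power of a quotient]
= (((((m⁵)³) · (m³)) / ((m⁻¹)³)) / ((m⁵)³)) · ((n⁻²)³)    [power of a product]
= (((m¹⁵ · (m³)) / ((m⁻¹)³)) / ((m⁵)³)) · ((n⁻²)³)    [power of a power]
= ((m¹⁸ / ((m⁻¹)³)) / ((m⁵)³)) · ((n⁻²)³)    [product of powers]
= ((m¹⁸ / m⁻³) / ((m⁵)³)) · ((n⁻²)³)    [power of a power]
= (m²¹ / ((m⁵)³)) · ((n⁻²)³)    [quotient of powers]
= (m²¹ / m¹⁵) · ((n⁻²)³)    [power of a power]
= m⁶ · ((n⁻²)³)    [quotient of powers]
= m⁶ · n⁻⁶    [power of a power]
= m⁶·n⁻⁶    [rearrange]

m⁶·n⁻⁶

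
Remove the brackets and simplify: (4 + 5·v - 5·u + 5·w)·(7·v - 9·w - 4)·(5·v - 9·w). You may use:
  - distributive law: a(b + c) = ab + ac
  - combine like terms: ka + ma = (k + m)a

40·v^2 - 352·v·w + 504·w^2 - 80·v + 144·w + 175·v^3 - 365·v^2·w - 135·v·w^2 - 175·u·v^2 + 540·u·v·w - 405·u·w^2 + 100·u·v - 180·u·w + 405·w^3

(4 + 5·v - 5·u + 5·w)·(7·v - 9·w - 4)·(5·v - 9·w)
= (28·v - 36·w - 16 + 35·v^2 - 45·v·w - 20·v - 35·u·v + 45·u·w + 20·u + 35·v·w - 45·w^2 - 20·w)·(5·v - 9·w)    [distributive law]
= (8·v - 56·w - 16 + 35·v^2 - 10·v·w - 35·u·v + 45·u·w + 20·u - 45·w^2)·(5·v - 9·w)    [combine like terms]
= 40·v^2 - 72·v·w - 280·v·w + 504·w^2 - 80·v + 144·w + 175·v^3 - 315·v^2·w - 50·v^2·w + 90·v·w^2 - 175·u·v^2 + 315·u·v·w + 225·u·v·w - 405·u·w^2 + 100·u·v - 180·u·w - 225·v·w^2 + 405·w^3    [distributive law]
= 40·v^2 - 352·v·w + 504·w^2 - 80·v + 144·w + 175·v^3 - 365·v^2·w - 135·v·w^2 - 175·u·v^2 + 540·u·v·w - 405·u·w^2 + 100·u·v - 180·u·w + 405·w^3    [combine like terms]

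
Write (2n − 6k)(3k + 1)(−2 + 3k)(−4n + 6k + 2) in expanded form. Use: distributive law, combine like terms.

(2n − 6k)(3k + 1)(−2 + 3k)(−4n + 6k + 2)
= (6kn + 2n − 18k^2 − 6k)(−2 + 3k)(−4n + 6k + 2)    [distributive law]
= (−12kn + 18k^2n − 4n + 6kn + 36k^2 − 54k^3 + 12k − 18k^2)(−4n + 6k + 2)    [distributive law]
= (−6kn + 18k^2n − 4n + 18k^2 − 54k^3 + 12k)(−4n + 6k + 2)    [combine like terms]
= 24kn^2 − 36k^2n − 12kn − 72k^2n^2 + 108k^3n + 36k^2n + 16n^2 − 24kn − 8n − 72k^2n + 108k^3 + 36k^2 + 216k^3n − 324k^4 − 108k^3 − 48kn + 72k^2 + 24k    [distributive law]
= 24kn^2 − 72k^2n − 84kn − 72k^2n^2 + 324k^3n + 16n^2 − 8n + 108k^2 − 324k^4 + 24k    [combine like terms]

24kn^2 − 72k^2n − 84kn − 72k^2n^2 + 324k^3n + 16n^2 − 8n + 108k^2 − 324k^4 + 24k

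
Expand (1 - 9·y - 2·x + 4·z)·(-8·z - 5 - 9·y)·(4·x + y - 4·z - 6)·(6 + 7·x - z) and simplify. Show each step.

(1 - 9·y - 2·x + 4·z)·(-8·z - 5 - 9·y)·(4·x + y - 4·z - 6)·(6 + 7·x - z)
= (-8·z - 5 - 9·y + 72·y·z + 45·y + 81·y² + 16·x·z + 10·x + 18·x·y - 32·z² - 20·z - 36·y·z)·(4·x + y - 4·z - 6)·(6 + 7·x - z)    [distributive law]
= (-28·z - 5 + 36·y + 36·y·z + 81·y² + 16·x·z + 10·x + 18·x·y - 32·z²)·(4·x + y - 4·z - 6)·(6 + 7·x - z)    [combine like terms]
= (-112·x·z - 28·y·z + 112·z² + 168·z - 20·x - 5·y + 20·z + 30 + 144·x·y + 36·y² - 144·y·z - 216·y + 144·x·y·z + 36·y²·z - 144·y·z² - 216·y·z + 324·x·y² + 81·y³ - 324·y²·z - 486·y² + 64·x²·z + 16·x·y·z - 64·x·z² - 96·x·z + 40·x² + 10·x·y - 40·x·z - 60·x + 72·x²·y + 18·x·y² - 72·x·y·z - 108·x·y - 128·x·z² - 32·y·z² + 128·z³ + 192·z²)·(6 + 7·x - z)    [distributive law]
= (-248·x·z - 388·y·z + 304·z² + 188·z - 80·x - 221·y + 30 + 46·x·y - 450·y² + 88·x·y·z - 288·y²·z - 176·y·z² + 342·x·y² + 81·y³ + 64·x²·z - 192·x·z² + 40·x² + 72·x²·y + 128·z³)·(6 + 7·x - z)    [combine like terms]
= -1488·x·z - 1736·x²·z + 248·x·z² - 2328·y·z - 2716·x·y·z + 388·y·z² + 1824·z² + 2128·x·z² - 304·z³ + 1128·z + 1316·x·z - 188·z² - 480·x - 560·x² + 80·x·z - 1326·y - 1547·x·y + 221·y·z + 180 + 210·x - 30·z + 276·x·y + 322·x²·y - 46·x·y·z - 2700·y² - 3150·x·y² + 450·y²·z + 528·x·y·z + 616·x²·y·z - 88·x·y·z² - 1728·y²·z - 2016·x·y²·z + 288·y²·z² - 1056·y·z² - 1232·x·y·z² + 176·y·z³ + 2052·x·y² + 2394·x²·y² - 342·x·y²·z + 486·y³ + 567·x·y³ - 81·y³·z + 384·x²·z + 448·x³·z - 64·x²·z² - 1152·x·z² - 1344·x²·z² + 192·x·z³ + 240·x² + 280·x³ - 40·x²·z + 432·x²·y + 504·x³·y - 72·x²·y·z + 768·z³ + 896·x·z³ - 128·z⁴    [distributive law]
= -92·x·z - 1392·x²·z + 1224·x·z² - 2107·y·z - 2234·x·y·z - 668·y·z² + 1636·z² + 464·z³ + 1098·z - 270·x - 320·x² - 1326·y - 1271·x·y + 180 + 754·x²·y - 2700·y² - 1098·x·y² - 1278·y²·z + 544·x²·y·z - 1320·x·y·z² - 2358·x·y²·z + 288·y²·z² + 176·y·z³ + 2394·x²·y² + 486·y³ + 567·x·y³ - 81·y³·z + 448·x³·z - 1408·x²·z² + 1088·x·z³ + 280·x³ + 504·x³·y - 128·z⁴    [combine like terms]

-92·x·z - 1392·x²·z + 1224·x·z² - 2107·y·z - 2234·x·y·z - 668·y·z² + 1636·z² + 464·z³ + 1098·z - 270·x - 320·x² - 1326·y - 1271·x·y + 180 + 754·x²·y - 2700·y² - 1098·x·y² - 1278·y²·z + 544·x²·y·z - 1320·x·y·z² - 2358·x·y²·z + 288·y²·z² + 176·y·z³ + 2394·x²·y² + 486·y³ + 567·x·y³ - 81·y³·z + 448·x³·z - 1408·x²·z² + 1088·x·z³ + 280·x³ + 504·x³·y - 128·z⁴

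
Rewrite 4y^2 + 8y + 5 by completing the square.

4y^2 + 8y + 5
= 4(y^2 + 2y) + 5    [factor out 4 from the y-terms]
= 4(y^2 + 2y + 1 − 1) + 5    [add and subtract 1 inside the bracket]
= 4(y + 1)^2 − 4 + 5    [perfect-square identity]
= 4(y + 1)^2 + 1    [combine constants]

4(y + 1)^2 + 1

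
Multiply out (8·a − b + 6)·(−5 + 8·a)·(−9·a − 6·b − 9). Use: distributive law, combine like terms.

(8·a − b + 6)·(−5 + 8·a)·(−9·a − 6·b − 9)
= (−40·a + 64·a^2 + 5·b − 8·a·b − 30 + 48·a)·(−9·a − 6·b − 9)    [distributive law]
= (8·a + 64·a^2 + 5·b − 8·a·b − 30)·(−9·a − 6·b − 9)    [combine like terms]
= −72·a^2 − 48·a·b − 72·a − 576·a^3 − 384·a^2·b − 576·a^2 − 45·a·b − 30·b^2 − 45·b + 72·a^2·b + 48·a·b^2 + 72·a·b + 270·a + 180·b + 270    [distributive law]
= −648·a^2 − 21·a·b + 198·a − 576·a^3 − 312·a^2·b − 30·b^2 + 135·b + 48·a·b^2 + 270    [combine like terms]

−648·a^2 − 21·a·b + 198·a − 576·a^3 − 312·a^2·b − 30·b^2 + 135·b + 48·a·b^2 + 270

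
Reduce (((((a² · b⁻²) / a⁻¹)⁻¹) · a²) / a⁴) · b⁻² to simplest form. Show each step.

a⁻⁵

(((((a² · b⁻²) / a⁻¹)⁻¹) · a²) / a⁴) · b⁻²
= (((((a² · b⁻²)⁻¹) / ((a⁻¹)⁻¹)) · a²) / a⁴) · b⁻²    [power of a quotient]
= ((((((a²)⁻¹) · ((b⁻²)⁻¹)) / ((a⁻¹)⁻¹)) · a²) / a⁴) · b⁻²    [power of a product]
= ((((a⁻² · ((b⁻²)⁻¹)) / ((a⁻¹)⁻¹)) · a²) / a⁴) · b⁻²    [power of a power]
= ((((a⁻² · b²) / ((a⁻¹)⁻¹)) · a²) / a⁴) · b⁻²    [power of a power]
= ((((a⁻² · b²) / a) · a²) / a⁴) · b⁻²    [power of a power]
= a⁻⁵    [quotient of powers; product of powers]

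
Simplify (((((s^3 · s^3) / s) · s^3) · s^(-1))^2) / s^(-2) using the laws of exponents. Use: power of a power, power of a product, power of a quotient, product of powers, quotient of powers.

(((((s^3 · s^3) / s) · s^3) · s^(-1))^2) / s^(-2)
= (((((s^3 · s^3) / s) · s^3)^2) · ((s^(-1))^2)) / s^(-2)    [power of a product]
= (((((s^3 · s^3) / s)^2) · ((s^3)^2)) · ((s^(-1))^2)) / s^(-2)    [power of a product]
= (((((s^3 · s^3)^2) / (s^2)) · ((s^3)^2)) · ((s^(-1))^2)) / s^(-2)    [power of a quotient]
= ((((((s^3)^2) · ((s^3)^2)) / (s^2)) · ((s^3)^2)) · ((s^(-1))^2)) / s^(-2)    [power of a product]
= ((((s^6 · ((s^3)^2)) / (s^2)) · ((s^3)^2)) · ((s^(-1))^2)) / s^(-2)    [power of a power]
= ((((s^6 · s^6) / (s^2)) · ((s^3)^2)) · ((s^(-1))^2)) / s^(-2)    [power of a power]
= (((s^12 / (s^2)) · ((s^3)^2)) · ((s^(-1))^2)) / s^(-2)    [product of powers]
= ((s^10 · ((s^3)^2)) · ((s^(-1))^2)) / s^(-2)    [quotient of powers]
= ((s^10 · s^6) · ((s^(-1))^2)) / s^(-2)    [power of a power]
= (s^16 · ((s^(-1))^2)) / s^(-2)    [product of powers]
= (s^16 · s^(-2)) / s^(-2)    [power of a power]
= s^14 / s^(-2)    [product of powers]
= s^16    [quotient of powers]

s^16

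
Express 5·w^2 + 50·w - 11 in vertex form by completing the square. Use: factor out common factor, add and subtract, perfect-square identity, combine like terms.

5(w + 5)^2 - 136

5·w^2 + 50·w - 11
= 5(w^2 + 10·w) - 11    [factor out 5 from the w-terms]
= 5(w^2 + 10·w + 25 - 25) - 11    [add and subtract 25 inside the bracket]
= 5(w + 5)^2 - 125 - 11    [perfect-square identity]
= 5(w + 5)^2 - 136    [combine constants]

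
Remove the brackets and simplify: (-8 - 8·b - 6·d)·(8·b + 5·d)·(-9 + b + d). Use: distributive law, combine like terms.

576·b + 512·b^2 + 688·b·d + 360·d + 230·d^2 - 64·b^3 - 152·b^2·d - 118·b·d^2 - 30·d^3

(-8 - 8·b - 6·d)·(8·b + 5·d)·(-9 + b + d)
= (-64·b - 40·d - 64·b^2 - 40·b·d - 48·b·d - 30·d^2)·(-9 + b + d)    [distributive law]
= (-64·b - 40·d - 64·b^2 - 88·b·d - 30·d^2)·(-9 + b + d)    [combine like terms]
= 576·b - 64·b^2 - 64·b·d + 360·d - 40·b·d - 40·d^2 + 576·b^2 - 64·b^3 - 64·b^2·d + 792·b·d - 88·b^2·d - 88·b·d^2 + 270·d^2 - 30·b·d^2 - 30·d^3    [distributive law]
= 576·b + 512·b^2 + 688·b·d + 360·d + 230·d^2 - 64·b^3 - 152·b^2·d - 118·b·d^2 - 30·d^3    [combine like terms]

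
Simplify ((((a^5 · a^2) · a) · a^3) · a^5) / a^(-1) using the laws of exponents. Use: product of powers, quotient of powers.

((((a^5 · a^2) · a) · a^3) · a^5) / a^(-1)
= (((a^7 · a) · a^3) · a^5) / a^(-1)    [product of powers]
= ((a^8 · a^3) · a^5) / a^(-1)    [product of powers]
= (a^11 · a^5) / a^(-1)    [product of powers]
= a^16 / a^(-1)    [product of powers]
= a^17    [quotient of powers]

a^17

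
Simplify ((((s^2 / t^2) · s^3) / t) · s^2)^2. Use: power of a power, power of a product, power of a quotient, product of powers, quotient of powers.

((((s^2 / t^2) · s^3) / t) · s^2)^2
= ((((s^2 / t^2) · s^3) / t)^2) · ((s^2)^2)    [power of a product]
= ((((s^2 / t^2) · s^3)^2) / (t^2)) · ((s^2)^2)    [power of a quotient]
= ((((s^2 / t^2)^2) · ((s^3)^2)) / (t^2)) · ((s^2)^2)    [power of a product]
= (((((s^2)^2) / ((t^2)^2)) · ((s^3)^2)) / (t^2)) · ((s^2)^2)    [power of a quotient]
= (((s^4 / ((t^2)^2)) · ((s^3)^2)) / (t^2)) · ((s^2)^2)    [power of a power]
= (((s^4 / t^4) · ((s^3)^2)) / (t^2)) · ((s^2)^2)    [power of a power]
= (((s^4 / t^4) · s^6) / (t^2)) · ((s^2)^2)    [power of a power]
= (((s^4 / t^4) · s^6) / t^2) · s^4    [power of a power]
= s^14t^(-6)    [quotient of powers; product of powers]

s^14t^(-6)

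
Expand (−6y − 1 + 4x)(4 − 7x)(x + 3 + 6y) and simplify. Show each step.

240xy − 96y − 144y^2 − 126x^2y + 252xy^2 + 65x − 12 − 61x^2 − 28x^3

(−6y − 1 + 4x)(4 − 7x)(x + 3 + 6y)
= (−24y + 42xy − 4 + 7x + 16x − 28x^2)(x + 3 + 6y)    [distributive law]
= (−24y + 42xy − 4 + 23x − 28x^2)(x + 3 + 6y)    [combine like terms]
= −24xy − 72y − 144y^2 + 42x^2y + 126xy + 252xy^2 − 4x − 12 − 24y + 23x^2 + 69x + 138xy − 28x^3 − 84x^2 − 168x^2y    [distributive law]
= 240xy − 96y − 144y^2 − 126x^2y + 252xy^2 + 65x − 12 − 61x^2 − 28x^3    [combine like terms]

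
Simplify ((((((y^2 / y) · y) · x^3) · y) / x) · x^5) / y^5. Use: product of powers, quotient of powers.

x^7y^(-2)

((((((y^2 / y) · y) · x^3) · y) / x) · x^5) / y^5
= (((((y · y) · x^3) · y) / x) · x^5) / y^5    [quotient of powers]
= ((((y^2 · x^3) · y) / x) · x^5) / y^5    [product of powers]
= x^7y^(-2)    [quotient of powers; product of powers]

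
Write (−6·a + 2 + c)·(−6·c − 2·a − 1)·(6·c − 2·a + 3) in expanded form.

(−6·a + 2 + c)·(−6·c − 2·a − 1)·(6·c − 2·a + 3)
= (36·a·c + 12·a^2 + 6·a − 12·c − 4·a − 2 − 6·c^2 − 2·a·c − c)·(6·c − 2·a + 3)    [distributive law]
= (34·a·c + 12·a^2 + 2·a − 13·c − 2 − 6·c^2)·(6·c − 2·a + 3)    [combine like terms]
= 204·a·c^2 − 68·a^2·c + 102·a·c + 72·a^2·c − 24·a^3 + 36·a^2 + 12·a·c − 4·a^2 + 6·a − 78·c^2 + 26·a·c − 39·c − 12·c + 4·a − 6 − 36·c^3 + 12·a·c^2 − 18·c^2    [distributive law]
= 216·a·c^2 + 4·a^2·c + 140·a·c − 24·a^3 + 32·a^2 + 10·a − 96·c^2 − 51·c − 6 − 36·c^3    [combine like terms]

216·a·c^2 + 4·a^2·c + 140·a·c − 24·a^3 + 32·a^2 + 10·a − 96·c^2 − 51·c − 6 − 36·c^3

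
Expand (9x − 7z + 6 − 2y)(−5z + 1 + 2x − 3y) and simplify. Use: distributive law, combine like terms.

−59xz + 21x + 18x^2 − 31xy + 35z^2 − 37z + 31yz + 6 − 20y + 6y^2

(9x − 7z + 6 − 2y)(−5z + 1 + 2x − 3y)
= −45xz + 9x + 18x^2 − 27xy + 35z^2 − 7z − 14xz + 21yz − 30z + 6 + 12x − 18y + 10yz − 2y − 4xy + 6y^2    [distributive law]
= −59xz + 21x + 18x^2 − 31xy + 35z^2 − 37z + 31yz + 6 − 20y + 6y^2    [combine like terms]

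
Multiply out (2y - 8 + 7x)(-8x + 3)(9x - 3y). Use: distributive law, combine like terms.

24x²y + 48xy² - 201xy - 18y² + 765x² - 216x + 72y - 504x³

(2y - 8 + 7x)(-8x + 3)(9x - 3y)
= (-16xy + 6y + 64x - 24 - 56x² + 21x)(9x - 3y)    [distributive law]
= (-16xy + 6y + 85x - 24 - 56x²)(9x - 3y)    [combine like terms]
= -144x²y + 48xy² + 54xy - 18y² + 765x² - 255xy - 216x + 72y - 504x³ + 168x²y    [distributive law]
= 24x²y + 48xy² - 201xy - 18y² + 765x² - 216x + 72y - 504x³    [combine like terms]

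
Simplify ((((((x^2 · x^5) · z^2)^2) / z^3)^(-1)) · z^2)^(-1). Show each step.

((((((x^2 · x^5) · z^2)^2) / z^3)^(-1)) · z^2)^(-1)
= ((((((x^2 · x^5) · z^2)^2) / z^3)^(-1))^(-1)) · ((z^2)^(-1))    [power of a product]
= (((((x^2 · x^5) · z^2)^2) / z^3)^1) · ((z^2)^(-1))    [power of a power]
= (((((x^2 · x^5) · z^2)^2)^1) / ((z^3)^1)) · ((z^2)^(-1))    [power of a quotient]
= ((((x^2 · x^5) · z^2)^2) / ((z^3)^1)) · ((z^2)^(-1))    [power of a power]
= ((((x^2 · x^5)^2) · ((z^2)^2)) / ((z^3)^1)) · ((z^2)^(-1))    [power of a product]
= (((((x^2)^2) · ((x^5)^2)) · ((z^2)^2)) / ((z^3)^1)) · ((z^2)^(-1))    [power of a product]
= (((x^4 · ((x^5)^2)) · ((z^2)^2)) / ((z^3)^1)) · ((z^2)^(-1))    [power of a power]
= (((x^4 · x^10) · ((z^2)^2)) / ((z^3)^1)) · ((z^2)^(-1))    [power of a power]
= ((x^14 · ((z^2)^2)) / ((z^3)^1)) · ((z^2)^(-1))    [product of powers]
= ((x^14 · z^4) / ((z^3)^1)) · ((z^2)^(-1))    [power of a power]
= ((x^14 · z^4) / z^3) · ((z^2)^(-1))    [power of a power]
= ((x^14 · z^4) / z^3) · z^(-2)    [power of a power]
= x^14z^(-1)    [quotient of powers; product of powers]

x^14z^(-1)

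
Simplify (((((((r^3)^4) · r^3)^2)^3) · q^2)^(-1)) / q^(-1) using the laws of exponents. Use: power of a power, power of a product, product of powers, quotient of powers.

(((((((r^3)^4) · r^3)^2)^3) · q^2)^(-1)) / q^(-1)
= (((((((r^3)^4) · r^3)^2)^3)^(-1)) · ((q^2)^(-1))) / q^(-1)    [power of a product]
= ((((((r^3)^4) · r^3)^2)^(-3)) · ((q^2)^(-1))) / q^(-1)    [power of a power]
= (((((r^3)^4) · r^3)^(-6)) · ((q^2)^(-1))) / q^(-1)    [power of a power]
= (((((r^3)^4)^(-6)) · ((r^3)^(-6))) · ((q^2)^(-1))) / q^(-1)    [power of a product]
= ((((r^3)^(-24)) · ((r^3)^(-6))) · ((q^2)^(-1))) / q^(-1)    [power of a power]
= ((r^(-72) · ((r^3)^(-6))) · ((q^2)^(-1))) / q^(-1)    [power of a power]
= ((r^(-72) · r^(-18)) · ((q^2)^(-1))) / q^(-1)    [power of a power]
= (r^(-90) · ((q^2)^(-1))) / q^(-1)    [product of powers]
= (r^(-90) · q^(-2)) / q^(-1)    [power of a power]
= q^(-1)r^(-90)    [quotient of powers]

q^(-1)r^(-90)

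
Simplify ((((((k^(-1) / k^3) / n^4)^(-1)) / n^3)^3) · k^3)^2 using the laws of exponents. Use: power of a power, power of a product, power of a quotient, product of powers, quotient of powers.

((((((k^(-1) / k^3) / n^4)^(-1)) / n^3)^3) · k^3)^2
= ((((((k^(-1) / k^3) / n^4)^(-1)) / n^3)^3)^2) · ((k^3)^2)    [power of a product]
= (((((k^(-1) / k^3) / n^4)^(-1)) / n^3)^6) · ((k^3)^2)    [power of a power]
= (((((k^(-1) / k^3) / n^4)^(-1))^6) / ((n^3)^6)) · ((k^3)^2)    [power of a quotient]
= ((((k^(-1) / k^3) / n^4)^(-6)) / ((n^3)^6)) · ((k^3)^2)    [power of a power]
= ((((k^(-1) / k^3)^(-6)) / ((n^4)^(-6))) / ((n^3)^6)) · ((k^3)^2)    [power of a quotient]
= (((((k^(-1))^(-6)) / ((k^3)^(-6))) / ((n^4)^(-6))) / ((n^3)^6)) · ((k^3)^2)    [power of a quotient]
= (((k^6 / ((k^3)^(-6))) / ((n^4)^(-6))) / ((n^3)^6)) · ((k^3)^2)    [power of a power]
= (((k^6 / k^(-18)) / ((n^4)^(-6))) / ((n^3)^6)) · ((k^3)^2)    [power of a power]
= ((k^24 / ((n^4)^(-6))) / ((n^3)^6)) · ((k^3)^2)    [quotient of powers]
= ((k^24 / n^(-24)) / ((n^3)^6)) · ((k^3)^2)    [power of a power]
= ((k^24 / n^(-24)) / n^18) · ((k^3)^2)    [power of a power]
= ((k^24 / n^(-24)) / n^18) · k^6    [power of a power]
= k^30n^6    [quotient of powers; product of powers]

k^30n^6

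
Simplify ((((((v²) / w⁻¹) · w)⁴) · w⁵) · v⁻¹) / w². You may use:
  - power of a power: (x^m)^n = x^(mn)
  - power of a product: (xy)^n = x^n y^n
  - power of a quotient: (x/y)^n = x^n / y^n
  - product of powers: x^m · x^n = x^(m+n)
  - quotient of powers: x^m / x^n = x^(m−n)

((((((v²) / w⁻¹) · w)⁴) · w⁵) · v⁻¹) / w²
= ((((((v²) / w⁻¹)⁴) · (w⁴)) · w⁵) · v⁻¹) / w²    [power of a product]
= ((((((v²)⁴) / ((w⁻¹)⁴)) · (w⁴)) · w⁵) · v⁻¹) / w²    [power of a quotient]
= (((((v⁸) / ((w⁻¹)⁴)) · (w⁴)) · w⁵) · v⁻¹) / w²    [power of a power]
= ((((v⁸ / w⁻⁴) · (w⁴)) · w⁵) · v⁻¹) / w²    [power of a power]
= v⁷w¹¹    [quotient of powers; product of powers]

v⁷w¹¹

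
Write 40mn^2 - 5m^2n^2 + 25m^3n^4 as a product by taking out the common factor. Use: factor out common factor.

5mn^2(8 - m + 5m^2n^2)

40mn^2 - 5m^2n^2 + 25m^3n^4
= 5(8mn^2 - m^2n^2 + 5m^3n^4)    [factor out 5]
= 5mn^2(8 - m + 5m^2n^2)    [factor out mn^2]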